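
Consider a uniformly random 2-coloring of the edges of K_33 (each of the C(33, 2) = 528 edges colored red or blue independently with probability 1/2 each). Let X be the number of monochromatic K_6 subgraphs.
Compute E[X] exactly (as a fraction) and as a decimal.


Let X = Σ_S X_S over the C(33, 6) = 1107568 subsets S of size 6, where X_S = 1 if the K_6 on S is monochromatic.
For a fixed S, the K_6 on S has C(6, 2) = 15 edges. P[all 15 edges red] = (1/2)^15, and likewise for blue, so P[monochromatic] = 2·(1/2)^15 = 2^{1 − 15} = 1/16384.
By linearity: E[X] = C(33, 6) · 2^{1 − 15} = 1107568 · 1/16384 = 69223/1024.
Numerically: E[X] ≈ 67.601.

E[X] = C(33,6)·2^(1−C(6,2)) = 69223/1024 ≈ 67.601.


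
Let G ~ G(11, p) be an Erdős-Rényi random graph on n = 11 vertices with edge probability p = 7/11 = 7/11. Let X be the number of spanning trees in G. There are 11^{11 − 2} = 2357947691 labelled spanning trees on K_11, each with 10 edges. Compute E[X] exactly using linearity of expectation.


K_11 has 11^{11 − 2} = 2357947691 labelled spanning trees.
For each such spanning tree H, let X_H = 1 if all 10 edges of H are present in G. Then P[X_H = 1] = p^{10} = (7/11)^{10} = 282475249/25937424601.
By linearity of expectation: E[X] = Σ_H E[X_H] = 2357947691 · p^{10} = 2357947691 · 282475249/25937424601 = 282475249/11.
Numerically: E[X] ≈ 2.57e+07.

E[X] = 2357947691 · (7/11)^{10} = 282475249/11 ≈ 2.57e+07.


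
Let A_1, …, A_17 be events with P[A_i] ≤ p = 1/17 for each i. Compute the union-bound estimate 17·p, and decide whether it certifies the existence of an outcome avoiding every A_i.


Union bound: P[∪_{i=1}^{17} A_i] ≤ Σ_i P[A_i] ≤ 17·p = 17·(1/17) = 1.
Numerically: 1 ≈ 1.00000.
Is 1 < 1? NO.
Since the bound 1 is ≥ 1, the union bound is uninformative here; it does NOT by itself certify existence.

17·p = 1 ≈ 1.00000; existence NOT certified by the union bound.


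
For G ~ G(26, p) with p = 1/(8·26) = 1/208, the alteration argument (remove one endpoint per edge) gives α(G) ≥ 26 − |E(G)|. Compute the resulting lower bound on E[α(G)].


E[|E(G)|] = C(26, 2)·p = 325 · (1/208) = 25/16.
E[α(G)] ≥ n − E[|E(G)|] = 26 − 25/16 = 391/16.
Numerically: ≈ 24.4375.
(This is only a lower bound; the true E[α(G)] may be larger.)

E[α(G)] ≥ 391/16 ≈ 24.4375.


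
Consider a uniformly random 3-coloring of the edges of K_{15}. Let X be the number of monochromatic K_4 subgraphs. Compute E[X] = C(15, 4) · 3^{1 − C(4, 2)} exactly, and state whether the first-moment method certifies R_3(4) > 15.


E[X] = C(15, 4) · 3^{1 − 6} = 1365 · 3^{−5} = 1365/243.
As a reduced fraction: E[X] = 455/81 ≈ 5.617.
Is E[X] < 1? NO.
Since E[X] ≥ 1, the first-moment bound is inconclusive at n = 15; it does NOT by itself certify R_3(4) > 15.

E[X] = 455/81 ≈ 5.617; E[X] ≥ 1; first-moment method inconclusive here.


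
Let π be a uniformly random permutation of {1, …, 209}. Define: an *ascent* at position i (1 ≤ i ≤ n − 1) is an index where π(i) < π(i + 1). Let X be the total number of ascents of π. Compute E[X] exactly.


Write X = Σ X_I over i = 1, …, 208, with X_I the indicator of one ascent.
There are 208 indicators.
For each fixed i, the pair (π(i), π(i+1)) is a uniformly random ordered pair of distinct values from {1, …, 209}; by symmetry P[π(i) < π(i+1)] = 1/2.
By linearity: E[X] = 208 · (1/2) = (209 − 1) · (1/2) = 104 ≈ 104.000.

E[X] = 104 = 104.000.


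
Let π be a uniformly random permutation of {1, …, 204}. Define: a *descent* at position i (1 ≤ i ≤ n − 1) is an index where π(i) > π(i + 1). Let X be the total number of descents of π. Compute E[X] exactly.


Write X = Σ X_I over i = 1, …, 203, with X_I the indicator of one descent.
There are 203 indicators.
For each fixed i, the pair (π(i), π(i+1)) is a uniformly random ordered pair of distinct values from {1, …, 204}; by symmetry P[π(i) > π(i+1)] = 1/2.
By linearity: E[X] = 203 · (1/2) = (204 − 1) · (1/2) = 203/2 ≈ 101.500.

E[X] = 203/2 = 101.500.


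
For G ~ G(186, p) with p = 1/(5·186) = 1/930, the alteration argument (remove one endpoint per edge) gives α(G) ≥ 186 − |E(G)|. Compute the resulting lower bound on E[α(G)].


E[|E(G)|] = C(186, 2)·p = 17205 · (1/930) = 37/2.
E[α(G)] ≥ n − E[|E(G)|] = 186 − 37/2 = 335/2.
Numerically: ≈ 167.500.
(This is only a lower bound; the true E[α(G)] may be larger.)

E[α(G)] ≥ 335/2 ≈ 167.500.


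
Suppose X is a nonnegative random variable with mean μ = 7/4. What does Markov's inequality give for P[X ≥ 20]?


μ = E[X] = 7/4, a = 20.
Markov: P[X ≥ 20] ≤ μ/a = (7/4)/20 = 7/80.
Numerically: ≈ 0.08750.
(Since a = 20 > μ = 1.75000, the bound 7/80 is < 1 and informative.)

P[X ≥ 20] ≤ 7/80 ≈ 0.08750.


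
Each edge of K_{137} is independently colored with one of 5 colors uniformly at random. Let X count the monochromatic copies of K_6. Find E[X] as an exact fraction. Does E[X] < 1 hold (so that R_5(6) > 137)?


E[X] = C(137, 6) · 5^{1 − 15} = 8218472724 · 5^{−14} = 8218472724/6103515625.
As a reduced fraction: E[X] = 8218472724/6103515625 ≈ 1.346515.
Is E[X] < 1? NO.
Since E[X] ≥ 1, the first-moment bound is inconclusive at n = 137; it does NOT by itself certify R_5(6) > 137.

E[X] = 8218472724/6103515625 ≈ 1.346515; E[X] ≥ 1; first-moment method inconclusive here.


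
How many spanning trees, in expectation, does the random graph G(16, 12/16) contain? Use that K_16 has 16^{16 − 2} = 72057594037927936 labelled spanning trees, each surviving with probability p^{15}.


K_16 has 16^{16 − 2} = 72057594037927936 labelled spanning trees.
For each such spanning tree H, let X_H = 1 if all 15 edges of H are present in G. Then P[X_H = 1] = p^{15} = (3/4)^{15} = 14348907/1073741824.
By linearity: E[X] = Σ_H E[X_H] = 72057594037927936 · p^{15} = 72057594037927936 · 14348907/1073741824 = 962938848411648.
Numerically: E[X] ≈ 9.629e+14.

E[X] = 72057594037927936 · (3/4)^{15} = 962938848411648 ≈ 9.629e+14.


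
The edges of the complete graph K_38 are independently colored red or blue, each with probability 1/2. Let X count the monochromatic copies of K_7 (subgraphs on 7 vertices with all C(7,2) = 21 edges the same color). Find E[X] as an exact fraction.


Let X = Σ_S X_S over the C(38, 7) = 12620256 subsets S of size 7, where X_S = 1 if the K_7 on S is monochromatic.
For a fixed S, the K_7 on S has C(7, 2) = 21 edges. P[all 21 edges red] = (1/2)^21, and likewise for blue, so P[monochromatic] = 2·(1/2)^21 = 2^{1 − 21} = 1/1048576.
By linearity of expectation: E[X] = C(38, 7) · 2^{1 − 21} = 12620256 · 1/1048576 = 394383/32768.
Numerically: E[X] ≈ 12.035614.

E[X] = C(38,7)·2^(1−C(7,2)) = 394383/32768 ≈ 12.035614.


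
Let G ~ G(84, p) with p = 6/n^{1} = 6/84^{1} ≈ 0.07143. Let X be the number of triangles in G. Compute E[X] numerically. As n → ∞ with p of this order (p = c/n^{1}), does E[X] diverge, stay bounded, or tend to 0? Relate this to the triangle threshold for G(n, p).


Number of potential triangles: C(84, 3) = 95284.
Each occurs with probability p³ ≈ (0.07143)³ ≈ 3.644315e-04.
By linearity: E[X] = C(84, 3)·p³ ≈ 95284 · 3.644315e-04 ≈ 34.7245.
Here α = 1, so p = 6/n is exactly at the triangle threshold p ~ 1/n. Asymptotically E[X] → c³/6 = 6³/6 = 36 ≈ 36.0000, a bounded constant. In this regime the triangle count is asymptotically Poisson(c³/6).

E[X] ≈ 34.7245; in regime p = Θ(1/n^{1}) E[X] stays bounded (at the triangle threshold p ~ 1/n).


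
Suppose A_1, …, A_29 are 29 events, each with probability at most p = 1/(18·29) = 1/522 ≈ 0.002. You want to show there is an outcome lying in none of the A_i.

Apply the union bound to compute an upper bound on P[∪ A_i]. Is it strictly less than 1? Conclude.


Union bound: P[∪_{i=1}^{29} A_i] ≤ Σ_i P[A_i] ≤ 29·p = 29·(1/522) = 1/18.
Numerically: 1/18 ≈ 0.056.
Is 1/18 < 1? YES.
Since P[∪ A_i] ≤ 1/18 < 1, the complement has P[∩ A_i^c] ≥ 1 − 1/18 = 17/18 > 0, so some outcome avoids every A_i.

29·p = 1/18 ≈ 0.056; existence CERTIFIED by the union bound.


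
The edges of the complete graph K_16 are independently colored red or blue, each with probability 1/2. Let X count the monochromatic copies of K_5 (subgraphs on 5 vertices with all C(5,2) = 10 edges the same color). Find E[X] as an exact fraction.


Let X = Σ_S X_S over the C(16, 5) = 4368 subsets S of size 5, where X_S = 1 if the K_5 on S is monochromatic.
For a fixed S, the K_5 on S has C(5, 2) = 10 edges. P[all 10 edges red] = (1/2)^10, and likewise for blue, so P[monochromatic] = 2·(1/2)^10 = 2^{1 − 10} = 1/512.
By linearity of expectation: E[X] = C(16, 5) · 2^{1 − 10} = 4368 · 1/512 = 273/32.
Numerically: E[X] ≈ 8.53125.

E[X] = C(16,5)·2^(1−C(5,2)) = 273/32 ≈ 8.53125.


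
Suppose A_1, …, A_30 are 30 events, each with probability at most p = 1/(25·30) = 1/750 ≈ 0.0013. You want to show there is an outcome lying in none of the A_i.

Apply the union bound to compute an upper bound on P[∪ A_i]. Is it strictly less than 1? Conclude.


Union bound: P[∪_{i=1}^{30} A_i] ≤ Σ_i P[A_i] ≤ 30·p = 30·(1/750) = 1/25.
Numerically: 1/25 ≈ 0.0400.
Is 1/25 < 1? YES.
Since P[∪ A_i] ≤ 1/25 < 1, the complement has P[∩ A_i^c] ≥ 1 − 1/25 = 24/25 > 0, so some outcome avoids every A_i.

30·p = 1/25 ≈ 0.0400; existence CERTIFIED by the union bound.


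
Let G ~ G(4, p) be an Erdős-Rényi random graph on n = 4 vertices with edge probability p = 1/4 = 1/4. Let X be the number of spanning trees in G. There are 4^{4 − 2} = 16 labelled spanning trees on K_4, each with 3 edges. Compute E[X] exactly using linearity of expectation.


K_4 has 4^{4 − 2} = 16 labelled spanning trees.
For each such spanning tree H, let X_H = 1 if all 3 edges of H are present in G. Then P[X_H = 1] = p^{3} = (1/4)^{3} = 1/64.
By linearity: E[X] = Σ_H E[X_H] = 16 · p^{3} = 16 · 1/64 = 1/4.
Numerically: E[X] ≈ 0.25.

E[X] = 16 · (1/4)^{3} = 1/4 ≈ 0.25.


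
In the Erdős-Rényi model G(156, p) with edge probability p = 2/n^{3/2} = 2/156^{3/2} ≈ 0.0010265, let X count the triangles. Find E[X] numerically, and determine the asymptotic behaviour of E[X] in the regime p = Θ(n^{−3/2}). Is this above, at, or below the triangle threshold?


Number of potential triangles: C(156, 3) = 620620.
Each occurs with probability p³ ≈ (0.0010265)³ ≈ 1.0815069e-09.
By linearity: E[X] = C(156, 3)·p³ ≈ 620620 · 1.0815069e-09 ≈ 0.00067.
Since α = 3/2 > 1, p = c/n^{3/2} = o(1/n) is below the triangle threshold p ~ 1/n. Asymptotically E[X] ~ (c³/6)·n^{3(1−α)} = (2³/6)·n^{-1.5} → 0, so by Markov's inequality G has no triangles w.h.p.

E[X] ≈ 0.00067; in regime p = Θ(1/n^{3/2}) E[X] tends to 0 (below the triangle threshold p ~ 1/n).


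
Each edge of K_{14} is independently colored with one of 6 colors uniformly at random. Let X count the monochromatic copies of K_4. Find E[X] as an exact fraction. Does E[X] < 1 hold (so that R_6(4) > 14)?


E[X] = C(14, 4) · 6^{1 − 6} = 1001 · 6^{−5} = 1001/7776.
As a reduced fraction: E[X] = 1001/7776 ≈ 0.1287294.
Is E[X] < 1? YES.
Since E[X] < 1, there exists a 6-coloring of K_{14} with no monochromatic K_4; hence R_6(4) > 14.

E[X] = 1001/7776 ≈ 0.1287294; E[X] < 1, so R_6(4) > 14.


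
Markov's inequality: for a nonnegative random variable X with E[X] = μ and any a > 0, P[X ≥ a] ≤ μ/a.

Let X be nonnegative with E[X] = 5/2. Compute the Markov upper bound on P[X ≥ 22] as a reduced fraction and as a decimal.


μ = E[X] = 5/2, a = 22.
Markov: P[X ≥ 22] ≤ μ/a = (5/2)/22 = 5/44.
Numerically: ≈ 0.114.
(Since a = 22 > μ = 2.500, the bound 5/44 is < 1 and informative.)

P[X ≥ 22] ≤ 5/44 ≈ 0.114.


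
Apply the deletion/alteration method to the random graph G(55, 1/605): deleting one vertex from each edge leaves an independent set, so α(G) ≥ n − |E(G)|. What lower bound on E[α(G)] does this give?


E[|E(G)|] = C(55, 2)·p = 1485 · (1/605) = 27/11.
E[α(G)] ≥ n − E[|E(G)|] = 55 − 27/11 = 578/11.
Numerically: ≈ 52.54545.
(This is only a lower bound; the true E[α(G)] may be larger.)

E[α(G)] ≥ 578/11 ≈ 52.54545.


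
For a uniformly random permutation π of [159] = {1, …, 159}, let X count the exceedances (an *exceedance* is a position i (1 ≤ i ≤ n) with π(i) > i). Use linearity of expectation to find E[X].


Write X = Σ_{i=1}^{159} X_i, where X_i = 1_{π(i) > i}.
For each fixed i, π(i) is uniform over {1, …, 159} (marginal of a uniform permutation), so P[π(i) > i] = (n − i)/n. Summing: Σ_{i=1}^{159} (n − i)/n = (0 + 1 + … + 158)/159 = 159(159 − 1)/(2·159) = (159 − 1)/2.
Hence E[X] = Σ_{i=1}^{159} (159 − i)/159 = 79 ≈ 79.0000.

E[X] = 79 = 79.0000.


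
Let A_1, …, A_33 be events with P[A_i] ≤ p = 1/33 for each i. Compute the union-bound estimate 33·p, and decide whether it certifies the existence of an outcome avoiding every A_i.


Union bound: P[∪_{i=1}^{33} A_i] ≤ Σ_i P[A_i] ≤ 33·p = 33·(1/33) = 1.
Numerically: 1 ≈ 1.0000.
Is 1 < 1? NO.
Since the bound 1 is ≥ 1, the union bound is uninformative here; it does NOT by itself certify existence.

33·p = 1 ≈ 1.0000; existence NOT certified by the union bound.


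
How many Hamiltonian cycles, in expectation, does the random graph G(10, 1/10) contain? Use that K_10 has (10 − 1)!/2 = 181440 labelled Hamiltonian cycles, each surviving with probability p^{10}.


K_10 has (10 − 1)!/2 = 181440 labelled Hamiltonian cycles.
For each such Hamiltonian cycle H, let X_H = 1 if all 10 edges of H are present in G. Then P[X_H = 1] = p^{10} = (1/10)^{10} = 1/10000000000.
Summing the indicators: E[X] = Σ_H E[X_H] = 181440 · p^{10} = 181440 · 1/10000000000 = 567/31250000.
Numerically: E[X] ≈ 1.8144e-05.

E[X] = 181440 · (1/10)^{10} = 567/31250000 ≈ 1.8144e-05.


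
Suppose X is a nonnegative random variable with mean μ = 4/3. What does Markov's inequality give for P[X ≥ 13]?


μ = E[X] = 4/3, a = 13.
Markov: P[X ≥ 13] ≤ μ/a = (4/3)/13 = 4/39.
Numerically: ≈ 0.10256.
(Since a = 13 > μ = 1.33333, the bound 4/39 is < 1 and informative.)

P[X ≥ 13] ≤ 4/39 ≈ 0.10256.


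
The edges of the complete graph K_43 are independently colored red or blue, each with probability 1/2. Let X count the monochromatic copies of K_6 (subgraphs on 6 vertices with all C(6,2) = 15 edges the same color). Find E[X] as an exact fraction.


Let X = Σ_S X_S over the C(43, 6) = 6096454 subsets S of size 6, where X_S = 1 if the K_6 on S is monochromatic.
For a fixed S, the K_6 on S has C(6, 2) = 15 edges. P[all 15 edges red] = (1/2)^15, and likewise for blue, so P[monochromatic] = 2·(1/2)^15 = 2^{1 − 15} = 1/16384.
Summing: E[X] = C(43, 6) · 2^{1 − 15} = 6096454 · 1/16384 = 3048227/8192.
Numerically: E[X] ≈ 372.0980.

E[X] = C(43,6)·2^(1−C(6,2)) = 3048227/8192 ≈ 372.0980.


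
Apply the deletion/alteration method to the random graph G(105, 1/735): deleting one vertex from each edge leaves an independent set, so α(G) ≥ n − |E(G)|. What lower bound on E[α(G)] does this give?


E[|E(G)|] = C(105, 2)·p = 5460 · (1/735) = 52/7.
E[α(G)] ≥ n − E[|E(G)|] = 105 − 52/7 = 683/7.
Numerically: ≈ 97.571429.
(This is only a lower bound; the true E[α(G)] may be larger.)

E[α(G)] ≥ 683/7 ≈ 97.571429.


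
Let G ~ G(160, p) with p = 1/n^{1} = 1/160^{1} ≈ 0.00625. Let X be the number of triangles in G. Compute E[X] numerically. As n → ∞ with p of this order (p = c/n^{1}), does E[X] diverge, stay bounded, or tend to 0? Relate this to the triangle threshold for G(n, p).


Number of potential triangles: C(160, 3) = 669920.
Each occurs with probability p³ ≈ (0.00625)³ ≈ 2.44141e-07.
By linearity: E[X] = C(160, 3)·p³ ≈ 669920 · 2.44141e-07 ≈ 0.164.
Here α = 1, so p = 1/n is exactly at the triangle threshold p ~ 1/n. Asymptotically E[X] → c³/6 = 1³/6 = 1/6 ≈ 0.167, a bounded constant. In this regime the triangle count is asymptotically Poisson(c³/6).

E[X] ≈ 0.164; in regime p = Θ(1/n^{1}) E[X] stays bounded (at the triangle threshold p ~ 1/n).


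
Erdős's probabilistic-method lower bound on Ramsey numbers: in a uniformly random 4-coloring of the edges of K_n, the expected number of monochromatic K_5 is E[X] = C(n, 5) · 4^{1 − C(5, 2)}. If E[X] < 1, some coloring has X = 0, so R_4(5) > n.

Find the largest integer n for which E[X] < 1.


We need C(n, 5) · 4^{1 − 10} < 1, i.e. C(n, 5) < 4^{10 − 1} = 262144.
Check values of n near the boundary:
  n = 31: C(31, 5) = 169911; 169911 < 262144? YES
  n = 32: C(32, 5) = 201376; 201376 < 262144? YES
  n = 33: C(33, 5) = 237336; 237336 < 262144? YES
  n = 34: C(34, 5) = 278256; 278256 < 262144? NO
The largest n with C(n, 5) < 262144 is n = 33 (where E[X] = 29667/32768 ≈ 0.9054). Hence R_4(5) > 33, i.e. R_4(5) ≥ 34.

Largest n = 33; hence R_4(5) > 33.


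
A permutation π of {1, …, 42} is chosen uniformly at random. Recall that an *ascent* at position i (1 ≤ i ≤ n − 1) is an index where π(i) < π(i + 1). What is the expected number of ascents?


Write X = Σ X_I over i = 1, …, 41, with X_I the indicator of one ascent.
There are 41 indicators.
For each fixed i, the pair (π(i), π(i+1)) is a uniformly random ordered pair of distinct values from {1, …, 42}; by symmetry P[π(i) < π(i+1)] = 1/2.
By linearity: E[X] = 41 · (1/2) = (42 − 1) · (1/2) = 41/2 ≈ 20.500.

E[X] = 41/2 = 20.500.


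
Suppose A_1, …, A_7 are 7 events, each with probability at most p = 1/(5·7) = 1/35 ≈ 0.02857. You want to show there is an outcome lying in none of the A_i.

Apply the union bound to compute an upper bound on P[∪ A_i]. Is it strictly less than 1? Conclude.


Union bound: P[∪_{i=1}^{7} A_i] ≤ Σ_i P[A_i] ≤ 7·p = 7·(1/35) = 1/5.
Numerically: 1/5 ≈ 0.20000.
Is 1/5 < 1? YES.
Since P[∪ A_i] ≤ 1/5 < 1, the complement has P[∩ A_i^c] ≥ 1 − 1/5 = 4/5 > 0, so some outcome avoids every A_i.

7·p = 1/5 ≈ 0.20000; existence CERTIFIED by the union bound.


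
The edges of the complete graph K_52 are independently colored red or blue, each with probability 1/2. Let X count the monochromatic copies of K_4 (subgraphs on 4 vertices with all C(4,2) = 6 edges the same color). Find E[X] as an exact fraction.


Let X = Σ_S X_S over the C(52, 4) = 270725 subsets S of size 4, where X_S = 1 if the K_4 on S is monochromatic.
For a fixed S, the K_4 on S has C(4, 2) = 6 edges. P[all 6 edges red] = (1/2)^6, and likewise for blue, so P[monochromatic] = 2·(1/2)^6 = 2^{1 − 6} = 1/32.
By linearity: E[X] = C(52, 4) · 2^{1 − 6} = 270725 · 1/32 = 270725/32.
Numerically: E[X] ≈ 8460.156.

E[X] = C(52,4)·2^(1−C(4,2)) = 270725/32 ≈ 8460.156.


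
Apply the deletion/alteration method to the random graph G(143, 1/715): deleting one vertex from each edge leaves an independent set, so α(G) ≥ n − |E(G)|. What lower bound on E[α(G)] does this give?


E[|E(G)|] = C(143, 2)·p = 10153 · (1/715) = 71/5.
E[α(G)] ≥ n − E[|E(G)|] = 143 − 71/5 = 644/5.
Numerically: ≈ 128.800.
(This is only a lower bound; the true E[α(G)] may be larger.)

E[α(G)] ≥ 644/5 ≈ 128.800.


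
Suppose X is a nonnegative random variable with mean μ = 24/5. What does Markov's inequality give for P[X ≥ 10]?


μ = E[X] = 24/5, a = 10.
Markov: P[X ≥ 10] ≤ μ/a = (24/5)/10 = 12/25.
Numerically: ≈ 0.480000.
(Since a = 10 > μ = 4.800000, the bound 12/25 is < 1 and informative.)

P[X ≥ 10] ≤ 12/25 ≈ 0.480000.


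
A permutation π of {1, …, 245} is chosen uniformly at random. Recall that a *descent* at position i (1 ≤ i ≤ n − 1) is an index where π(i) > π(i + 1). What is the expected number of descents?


Write X = Σ X_I over i = 1, …, 244, with X_I the indicator of one descent.
There are 244 indicators.
For each fixed i, the pair (π(i), π(i+1)) is a uniformly random ordered pair of distinct values from {1, …, 245}; by symmetry P[π(i) > π(i+1)] = 1/2.
By linearity: E[X] = 244 · (1/2) = (245 − 1) · (1/2) = 122 ≈ 122.00000.

E[X] = 122 = 122.00000.


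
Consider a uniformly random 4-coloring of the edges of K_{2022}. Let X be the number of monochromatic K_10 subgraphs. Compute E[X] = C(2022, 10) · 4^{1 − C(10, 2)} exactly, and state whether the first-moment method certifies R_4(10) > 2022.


E[X] = C(2022, 10) · 4^{1 − 45} = 307870445231474093395937796 · 4^{−44} = 307870445231474093395937796/309485009821345068724781056.
As a reduced fraction: E[X] = 76967611307868523348984449/77371252455336267181195264 ≈ 0.9948.
Is E[X] < 1? YES.
Since E[X] < 1, there exists a 4-coloring of K_{2022} with no monochromatic K_10; hence R_4(10) > 2022.

E[X] = 76967611307868523348984449/77371252455336267181195264 ≈ 0.9948; E[X] < 1, so R_4(10) > 2022.


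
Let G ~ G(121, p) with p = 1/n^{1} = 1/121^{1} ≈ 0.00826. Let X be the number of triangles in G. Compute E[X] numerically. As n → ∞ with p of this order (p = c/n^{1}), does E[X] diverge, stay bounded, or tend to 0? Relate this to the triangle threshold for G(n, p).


Number of potential triangles: C(121, 3) = 287980.
Each occurs with probability p³ ≈ (0.00826)³ ≈ 5.64474e-07.
By linearity: E[X] = C(121, 3)·p³ ≈ 287980 · 5.64474e-07 ≈ 0.163.
Here α = 1, so p = 1/n is exactly at the triangle threshold p ~ 1/n. Asymptotically E[X] → c³/6 = 1³/6 = 1/6 ≈ 0.167, a bounded constant. In this regime the triangle count is asymptotically Poisson(c³/6).

E[X] ≈ 0.163; in regime p = Θ(1/n^{1}) E[X] stays bounded (at the triangle threshold p ~ 1/n).


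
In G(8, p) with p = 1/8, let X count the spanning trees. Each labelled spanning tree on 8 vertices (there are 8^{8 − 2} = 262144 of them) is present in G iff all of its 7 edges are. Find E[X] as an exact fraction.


K_8 has 8^{8 − 2} = 262144 labelled spanning trees.
For each such spanning tree H, let X_H = 1 if all 7 edges of H are present in G. Then P[X_H = 1] = p^{7} = (1/8)^{7} = 1/2097152.
By linearity: E[X] = Σ_H E[X_H] = 262144 · p^{7} = 262144 · 1/2097152 = 1/8.
Numerically: E[X] ≈ 0.125.

E[X] = 262144 · (1/8)^{7} = 1/8 ≈ 0.125.


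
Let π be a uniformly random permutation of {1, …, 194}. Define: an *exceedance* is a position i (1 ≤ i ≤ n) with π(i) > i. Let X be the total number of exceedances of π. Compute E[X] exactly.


Write X = Σ_{i=1}^{194} X_i, where X_i = 1_{π(i) > i}.
For each fixed i, π(i) is uniform over {1, …, 194} (marginal of a uniform permutation), so P[π(i) > i] = (n − i)/n. Summing: Σ_{i=1}^{194} (n − i)/n = (0 + 1 + … + 193)/194 = 194(194 − 1)/(2·194) = (194 − 1)/2.
Hence E[X] = Σ_{i=1}^{194} (194 − i)/194 = 193/2 ≈ 96.500000.

E[X] = 193/2 = 96.500000.


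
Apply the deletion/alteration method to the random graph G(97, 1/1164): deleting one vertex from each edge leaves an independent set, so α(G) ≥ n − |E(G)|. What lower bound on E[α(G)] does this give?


E[|E(G)|] = C(97, 2)·p = 4656 · (1/1164) = 4.
E[α(G)] ≥ n − E[|E(G)|] = 97 − 4 = 93.
Numerically: ≈ 93.000000.
(This is only a lower bound; the true E[α(G)] may be larger.)

E[α(G)] ≥ 93 ≈ 93.000000.


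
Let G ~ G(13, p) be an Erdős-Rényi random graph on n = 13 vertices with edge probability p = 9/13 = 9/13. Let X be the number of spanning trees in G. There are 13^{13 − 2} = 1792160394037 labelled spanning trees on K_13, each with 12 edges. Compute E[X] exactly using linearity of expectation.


K_13 has 13^{13 − 2} = 1792160394037 labelled spanning trees.
For each such spanning tree H, let X_H = 1 if all 12 edges of H are present in G. Then P[X_H = 1] = p^{12} = (9/13)^{12} = 282429536481/23298085122481.
Summing the indicators: E[X] = Σ_H E[X_H] = 1792160394037 · p^{12} = 1792160394037 · 282429536481/23298085122481 = 282429536481/13.
Numerically: E[X] ≈ 2.17e+10.

E[X] = 1792160394037 · (9/13)^{12} = 282429536481/13 ≈ 2.17e+10.


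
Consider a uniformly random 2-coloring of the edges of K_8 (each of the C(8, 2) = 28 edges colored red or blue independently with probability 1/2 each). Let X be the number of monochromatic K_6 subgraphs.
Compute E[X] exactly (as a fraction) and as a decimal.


Let X = Σ_S X_S over the C(8, 6) = 28 subsets S of size 6, where X_S = 1 if the K_6 on S is monochromatic.
For a fixed S, the K_6 on S has C(6, 2) = 15 edges. P[all 15 edges red] = (1/2)^15, and likewise for blue, so P[monochromatic] = 2·(1/2)^15 = 2^{1 − 15} = 1/16384.
Summing: E[X] = C(8, 6) · 2^{1 − 15} = 28 · 1/16384 = 7/4096.
Numerically: E[X] ≈ 0.002.

E[X] = C(8,6)·2^(1−C(6,2)) = 7/4096 ≈ 0.002.


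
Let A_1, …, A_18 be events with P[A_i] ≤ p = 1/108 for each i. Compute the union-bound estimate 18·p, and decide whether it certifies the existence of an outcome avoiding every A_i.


Union bound: P[∪_{i=1}^{18} A_i] ≤ Σ_i P[A_i] ≤ 18·p = 18·(1/108) = 1/6.
Numerically: 1/6 ≈ 0.1666667.
Is 1/6 < 1? YES.
Since P[∪ A_i] ≤ 1/6 < 1, the complement has P[∩ A_i^c] ≥ 1 − 1/6 = 5/6 > 0, so some outcome avoids every A_i.

18·p = 1/6 ≈ 0.1666667; existence CERTIFIED by the union bound.


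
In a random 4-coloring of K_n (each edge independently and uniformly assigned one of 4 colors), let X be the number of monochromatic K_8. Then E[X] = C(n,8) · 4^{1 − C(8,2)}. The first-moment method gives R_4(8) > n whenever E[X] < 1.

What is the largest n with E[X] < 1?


We need C(n, 8) · 4^{1 − 28} < 1, i.e. C(n, 8) < 4^{28 − 1} = 18014398509481984.
Check values of n near the boundary:
  n = 403: C(403, 8) = 16090020602228430; 16090020602228430 < 18014398509481984? YES
  n = 404: C(404, 8) = 16415071523485570; 16415071523485570 < 18014398509481984? YES
  n = 405: C(405, 8) = 16745853821188050; 16745853821188050 < 18014398509481984? YES
  n = 406: C(406, 8) = 17082453897995850; 17082453897995850 < 18014398509481984? YES
  n = 407: C(407, 8) = 17424959239309050; 17424959239309050 < 18014398509481984? YES
  n = 408: C(408, 8) = 17773458424095231; 17773458424095231 < 18014398509481984? YES
  n = 409: C(409, 8) = 18128041135797879; 18128041135797879 < 18014398509481984? NO
The largest n with C(n, 8) < 18014398509481984 is n = 408 (where E[X] = 17773458424095231/18014398509481984 ≈ 0.98663). Hence R_4(8) > 408, i.e. R_4(8) ≥ 409.

Largest n = 408; hence R_4(8) > 408.


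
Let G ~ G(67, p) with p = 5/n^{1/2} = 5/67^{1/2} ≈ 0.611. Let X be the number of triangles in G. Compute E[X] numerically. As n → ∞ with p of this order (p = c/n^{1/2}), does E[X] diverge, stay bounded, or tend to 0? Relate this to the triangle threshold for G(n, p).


Number of potential triangles: C(67, 3) = 47905.
Each occurs with probability p³ ≈ (0.611)³ ≈ 2.27928e-01.
By linearity: E[X] = C(67, 3)·p³ ≈ 47905 · 2.27928e-01 ≈ 10918.894.
Since α = 1/2 < 1, p = c/n^{1/2} ≫ 1/n is above the triangle threshold p ~ 1/n. Asymptotically E[X] ~ (c³/6)·n^{3(1−α)} = (5³/6)·n^{1.5} → ∞; triangles are abundant w.h.p.

E[X] ≈ 10918.894; in regime p = Θ(1/n^{1/2}) E[X] diverges (above the triangle threshold p ~ 1/n).


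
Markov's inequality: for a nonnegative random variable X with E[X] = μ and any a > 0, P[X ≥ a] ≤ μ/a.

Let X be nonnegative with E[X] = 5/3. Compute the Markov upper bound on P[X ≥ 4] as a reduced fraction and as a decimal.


μ = E[X] = 5/3, a = 4.
Markov: P[X ≥ 4] ≤ μ/a = (5/3)/4 = 5/12.
Numerically: ≈ 0.4167.
(Since a = 4 > μ = 1.6667, the bound 5/12 is < 1 and informative.)

P[X ≥ 4] ≤ 5/12 ≈ 0.4167.


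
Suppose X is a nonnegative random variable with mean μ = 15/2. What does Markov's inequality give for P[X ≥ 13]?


μ = E[X] = 15/2, a = 13.
Markov: P[X ≥ 13] ≤ μ/a = (15/2)/13 = 15/26.
Numerically: ≈ 0.576923.
(Since a = 13 > μ = 7.500000, the bound 15/26 is < 1 and informative.)

P[X ≥ 13] ≤ 15/26 ≈ 0.576923.


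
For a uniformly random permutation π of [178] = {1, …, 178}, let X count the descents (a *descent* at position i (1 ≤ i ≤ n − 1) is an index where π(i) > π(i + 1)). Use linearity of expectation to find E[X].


Write X = Σ X_I over i = 1, …, 177, with X_I the indicator of one descent.
There are 177 indicators.
For each fixed i, the pair (π(i), π(i+1)) is a uniformly random ordered pair of distinct values from {1, …, 178}; by symmetry P[π(i) > π(i+1)] = 1/2.
By linearity: E[X] = 177 · (1/2) = (178 − 1) · (1/2) = 177/2 ≈ 88.5000.

E[X] = 177/2 = 88.5000.


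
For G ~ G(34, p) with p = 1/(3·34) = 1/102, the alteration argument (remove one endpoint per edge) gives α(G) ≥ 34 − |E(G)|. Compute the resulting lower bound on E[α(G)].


E[|E(G)|] = C(34, 2)·p = 561 · (1/102) = 11/2.
E[α(G)] ≥ n − E[|E(G)|] = 34 − 11/2 = 57/2.
Numerically: ≈ 28.500.
(This is only a lower bound; the true E[α(G)] may be larger.)

E[α(G)] ≥ 57/2 ≈ 28.500.


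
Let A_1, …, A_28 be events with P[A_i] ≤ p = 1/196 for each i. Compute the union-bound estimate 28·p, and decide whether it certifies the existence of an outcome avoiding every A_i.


Union bound: P[∪_{i=1}^{28} A_i] ≤ Σ_i P[A_i] ≤ 28·p = 28·(1/196) = 1/7.
Numerically: 1/7 ≈ 0.14286.
Is 1/7 < 1? YES.
Since P[∪ A_i] ≤ 1/7 < 1, the complement has P[∩ A_i^c] ≥ 1 − 1/7 = 6/7 > 0, so some outcome avoids every A_i.

28·p = 1/7 ≈ 0.14286; existence CERTIFIED by the union bound.


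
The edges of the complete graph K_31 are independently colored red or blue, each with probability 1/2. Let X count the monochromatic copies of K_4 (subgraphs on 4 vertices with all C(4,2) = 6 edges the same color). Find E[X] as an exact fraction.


Let X = Σ_S X_S over the C(31, 4) = 31465 subsets S of size 4, where X_S = 1 if the K_4 on S is monochromatic.
For a fixed S, the K_4 on S has C(4, 2) = 6 edges. P[all 6 edges red] = (1/2)^6, and likewise for blue, so P[monochromatic] = 2·(1/2)^6 = 2^{1 − 6} = 1/32.
Summing: E[X] = C(31, 4) · 2^{1 − 6} = 31465 · 1/32 = 31465/32.
Numerically: E[X] ≈ 983.281250.

E[X] = C(31,4)·2^(1−C(4,2)) = 31465/32 ≈ 983.281250.


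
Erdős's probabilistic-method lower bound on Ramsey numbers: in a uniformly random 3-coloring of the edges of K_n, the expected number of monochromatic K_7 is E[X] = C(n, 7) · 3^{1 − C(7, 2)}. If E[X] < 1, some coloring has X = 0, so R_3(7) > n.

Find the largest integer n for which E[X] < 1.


We need C(n, 7) · 3^{1 − 21} < 1, i.e. C(n, 7) < 3^{21 − 1} = 3486784401.
Check values of n near the boundary:
  n = 79: C(79, 7) = 2898753715; 2898753715 < 3486784401? YES
  n = 80: C(80, 7) = 3176716400; 3176716400 < 3486784401? YES
  n = 81: C(81, 7) = 3477216600; 3477216600 < 3486784401? YES
  n = 82: C(82, 7) = 3801756816; 3801756816 < 3486784401? NO
  n = 83: C(83, 7) = 4151918628; 4151918628 < 3486784401? NO
  n = 84: C(84, 7) = 4529365776; 4529365776 < 3486784401? NO
The largest n with C(n, 7) < 3486784401 is n = 81 (where E[X] = 42928600/43046721 ≈ 0.99726). Hence R_3(7) > 81, i.e. R_3(7) ≥ 82.

Largest n = 81; hence R_3(7) > 81.


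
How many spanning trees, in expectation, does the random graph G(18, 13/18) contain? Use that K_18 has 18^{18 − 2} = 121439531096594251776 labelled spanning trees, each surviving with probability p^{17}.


K_18 has 18^{18 − 2} = 121439531096594251776 labelled spanning trees.
For each such spanning tree H, let X_H = 1 if all 17 edges of H are present in G. Then P[X_H = 1] = p^{17} = (13/18)^{17} = 8650415919381337933/2185911559738696531968.
By linearity: E[X] = Σ_H E[X_H] = 121439531096594251776 · p^{17} = 121439531096594251776 · 8650415919381337933/2185911559738696531968 = 8650415919381337933/18.
Numerically: E[X] ≈ 4.81e+17.

E[X] = 121439531096594251776 · (13/18)^{17} = 8650415919381337933/18 ≈ 4.81e+17.


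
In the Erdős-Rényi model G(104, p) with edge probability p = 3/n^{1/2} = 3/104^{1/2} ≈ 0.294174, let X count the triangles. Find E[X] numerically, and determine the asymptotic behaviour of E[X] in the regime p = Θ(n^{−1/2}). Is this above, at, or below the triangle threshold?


Number of potential triangles: C(104, 3) = 182104.
Each occurs with probability p³ ≈ (0.294174)³ ≈ 2.54573829e-02.
By linearity: E[X] = C(104, 3)·p³ ≈ 182104 · 2.54573829e-02 ≈ 4635.891260.
Since α = 1/2 < 1, p = c/n^{1/2} ≫ 1/n is above the triangle threshold p ~ 1/n. Asymptotically E[X] ~ (c³/6)·n^{3(1−α)} = (3³/6)·n^{1.5} → ∞; triangles are abundant w.h.p.

E[X] ≈ 4635.891260; in regime p = Θ(1/n^{1/2}) E[X] diverges (above the triangle threshold p ~ 1/n).


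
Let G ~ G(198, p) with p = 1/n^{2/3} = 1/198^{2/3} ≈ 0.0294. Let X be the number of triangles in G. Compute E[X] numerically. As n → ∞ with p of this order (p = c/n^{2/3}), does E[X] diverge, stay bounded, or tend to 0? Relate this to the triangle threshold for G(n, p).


Number of potential triangles: C(198, 3) = 1274196.
Each occurs with probability p³ ≈ (0.0294)³ ≈ 2.55076e-05.
By linearity: E[X] = C(198, 3)·p³ ≈ 1274196 · 2.55076e-05 ≈ 32.502.
Since α = 2/3 < 1, p = c/n^{2/3} ≫ 1/n is above the triangle threshold p ~ 1/n. Asymptotically E[X] ~ (c³/6)·n^{3(1−α)} = (1³/6)·n^{1} → ∞; triangles are abundant w.h.p.

E[X] ≈ 32.502; in regime p = Θ(1/n^{2/3}) E[X] diverges (above the triangle threshold p ~ 1/n).


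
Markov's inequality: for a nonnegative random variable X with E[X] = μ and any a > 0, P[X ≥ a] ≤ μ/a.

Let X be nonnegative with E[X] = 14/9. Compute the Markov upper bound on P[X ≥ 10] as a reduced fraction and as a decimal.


μ = E[X] = 14/9, a = 10.
Markov: P[X ≥ 10] ≤ μ/a = (14/9)/10 = 7/45.
Numerically: ≈ 0.15556.
(Since a = 10 > μ = 1.55556, the bound 7/45 is < 1 and informative.)

P[X ≥ 10] ≤ 7/45 ≈ 0.15556.


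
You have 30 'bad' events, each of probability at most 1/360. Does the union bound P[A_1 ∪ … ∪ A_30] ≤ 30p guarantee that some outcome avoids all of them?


Union bound: P[∪_{i=1}^{30} A_i] ≤ Σ_i P[A_i] ≤ 30·p = 30·(1/360) = 1/12.
Numerically: 1/12 ≈ 0.083333.
Is 1/12 < 1? YES.
Since P[∪ A_i] ≤ 1/12 < 1, the complement has P[∩ A_i^c] ≥ 1 − 1/12 = 11/12 > 0, so some outcome avoids every A_i.

30·p = 1/12 ≈ 0.083333; existence CERTIFIED by the union bound.


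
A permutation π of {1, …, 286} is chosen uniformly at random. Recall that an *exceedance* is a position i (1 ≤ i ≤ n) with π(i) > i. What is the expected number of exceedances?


Write X = Σ_{i=1}^{286} X_i, where X_i = 1_{π(i) > i}.
For each fixed i, π(i) is uniform over {1, …, 286} (marginal of a uniform permutation), so P[π(i) > i] = (n − i)/n. Summing: Σ_{i=1}^{286} (n − i)/n = (0 + 1 + … + 285)/286 = 286(286 − 1)/(2·286) = (286 − 1)/2.
Hence E[X] = Σ_{i=1}^{286} (286 − i)/286 = 285/2 ≈ 142.500000.

E[X] = 285/2 = 142.500000.


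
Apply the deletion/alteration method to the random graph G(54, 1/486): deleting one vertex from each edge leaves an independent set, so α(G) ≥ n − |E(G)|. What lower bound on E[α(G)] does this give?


E[|E(G)|] = C(54, 2)·p = 1431 · (1/486) = 53/18.
E[α(G)] ≥ n − E[|E(G)|] = 54 − 53/18 = 919/18.
Numerically: ≈ 51.0556.
(This is only a lower bound; the true E[α(G)] may be larger.)

E[α(G)] ≥ 919/18 ≈ 51.0556.


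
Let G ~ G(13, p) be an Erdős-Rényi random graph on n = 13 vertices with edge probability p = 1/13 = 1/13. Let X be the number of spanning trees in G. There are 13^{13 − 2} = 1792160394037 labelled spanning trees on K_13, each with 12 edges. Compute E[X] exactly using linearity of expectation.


K_13 has 13^{13 − 2} = 1792160394037 labelled spanning trees.
For each such spanning tree H, let X_H = 1 if all 12 edges of H are present in G. Then P[X_H = 1] = p^{12} = (1/13)^{12} = 1/23298085122481.
By linearity: E[X] = Σ_H E[X_H] = 1792160394037 · p^{12} = 1792160394037 · 1/23298085122481 = 1/13.
Numerically: E[X] ≈ 0.07692.

E[X] = 1792160394037 · (1/13)^{12} = 1/13 ≈ 0.07692.


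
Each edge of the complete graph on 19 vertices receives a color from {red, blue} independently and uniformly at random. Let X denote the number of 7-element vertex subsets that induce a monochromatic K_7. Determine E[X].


Let X = Σ_S X_S over the C(19, 7) = 50388 subsets S of size 7, where X_S = 1 if the K_7 on S is monochromatic.
For a fixed S, the K_7 on S has C(7, 2) = 21 edges. P[all 21 edges red] = (1/2)^21, and likewise for blue, so P[monochromatic] = 2·(1/2)^21 = 2^{1 − 21} = 1/1048576.
By linearity: E[X] = C(19, 7) · 2^{1 − 21} = 50388 · 1/1048576 = 12597/262144.
Numerically: E[X] ≈ 0.048054.

E[X] = C(19,7)·2^(1−C(7,2)) = 12597/262144 ≈ 0.048054.


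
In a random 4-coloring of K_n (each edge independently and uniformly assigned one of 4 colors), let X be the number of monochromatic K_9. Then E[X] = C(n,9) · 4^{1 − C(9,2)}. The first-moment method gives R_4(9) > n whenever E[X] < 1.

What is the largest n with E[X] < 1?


We need C(n, 9) · 4^{1 − 36} < 1, i.e. C(n, 9) < 4^{36 − 1} = 1180591620717411303424.
Check values of n near the boundary:
  n = 912: C(912, 9) = 1156095740032081475120; 1156095740032081475120 < 1180591620717411303424? YES
  n = 913: C(913, 9) = 1167605542753639808390; 1167605542753639808390 < 1180591620717411303424? YES
  n = 914: C(914, 9) = 1179217089587653905932; 1179217089587653905932 < 1180591620717411303424? YES
  n = 915: C(915, 9) = 1190931166636537885130; 1190931166636537885130 < 1180591620717411303424? NO
  n = 916: C(916, 9) = 1202748565202942340440; 1202748565202942340440 < 1180591620717411303424? NO
The largest n with C(n, 9) < 1180591620717411303424 is n = 914 (where E[X] = 294804272396913476483/295147905179352825856 ≈ 0.999). Hence R_4(9) > 914, i.e. R_4(9) ≥ 915.

Largest n = 914; hence R_4(9) > 914.


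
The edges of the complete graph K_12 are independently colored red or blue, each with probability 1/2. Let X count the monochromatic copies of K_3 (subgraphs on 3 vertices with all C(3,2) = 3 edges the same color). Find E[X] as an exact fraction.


Let X = Σ_S X_S over the C(12, 3) = 220 subsets S of size 3, where X_S = 1 if the K_3 on S is monochromatic.
For a fixed S, the K_3 on S has C(3, 2) = 3 edges. P[all 3 edges red] = (1/2)^3, and likewise for blue, so P[monochromatic] = 2·(1/2)^3 = 2^{1 − 3} = 1/4.
By linearity: E[X] = C(12, 3) · 2^{1 − 3} = 220 · 1/4 = 55.
Numerically: E[X] ≈ 55.000000.

E[X] = C(12,3)·2^(1−C(3,2)) = 55 ≈ 55.000000.


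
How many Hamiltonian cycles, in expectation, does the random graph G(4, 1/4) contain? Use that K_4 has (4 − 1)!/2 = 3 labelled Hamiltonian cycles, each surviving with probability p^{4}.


K_4 has (4 − 1)!/2 = 3 labelled Hamiltonian cycles.
For each such Hamiltonian cycle H, let X_H = 1 if all 4 edges of H are present in G. Then P[X_H = 1] = p^{4} = (1/4)^{4} = 1/256.
Summing the indicators: E[X] = Σ_H E[X_H] = 3 · p^{4} = 3 · 1/256 = 3/256.
Numerically: E[X] ≈ 0.0117.

E[X] = 3 · (1/4)^{4} = 3/256 ≈ 0.0117.


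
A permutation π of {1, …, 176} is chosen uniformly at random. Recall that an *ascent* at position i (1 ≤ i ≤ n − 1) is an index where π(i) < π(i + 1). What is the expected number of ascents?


Write X = Σ X_I over i = 1, …, 175, with X_I the indicator of one ascent.
There are 175 indicators.
For each fixed i, the pair (π(i), π(i+1)) is a uniformly random ordered pair of distinct values from {1, …, 176}; by symmetry P[π(i) < π(i+1)] = 1/2.
By linearity: E[X] = 175 · (1/2) = (176 − 1) · (1/2) = 175/2 ≈ 87.5000.

E[X] = 175/2 = 87.5000.


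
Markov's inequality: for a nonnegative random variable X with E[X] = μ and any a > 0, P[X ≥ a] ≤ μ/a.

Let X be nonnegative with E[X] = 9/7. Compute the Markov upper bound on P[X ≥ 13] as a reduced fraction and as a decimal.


μ = E[X] = 9/7, a = 13.
Markov: P[X ≥ 13] ≤ μ/a = (9/7)/13 = 9/91.
Numerically: ≈ 0.098901.
(Since a = 13 > μ = 1.285714, the bound 9/91 is < 1 and informative.)

P[X ≥ 13] ≤ 9/91 ≈ 0.098901.


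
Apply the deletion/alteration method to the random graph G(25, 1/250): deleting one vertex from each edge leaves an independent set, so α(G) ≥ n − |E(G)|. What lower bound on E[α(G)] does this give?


E[|E(G)|] = C(25, 2)·p = 300 · (1/250) = 6/5.
E[α(G)] ≥ n − E[|E(G)|] = 25 − 6/5 = 119/5.
Numerically: ≈ 23.800.
(This is only a lower bound; the true E[α(G)] may be larger.)

E[α(G)] ≥ 119/5 ≈ 23.800.
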